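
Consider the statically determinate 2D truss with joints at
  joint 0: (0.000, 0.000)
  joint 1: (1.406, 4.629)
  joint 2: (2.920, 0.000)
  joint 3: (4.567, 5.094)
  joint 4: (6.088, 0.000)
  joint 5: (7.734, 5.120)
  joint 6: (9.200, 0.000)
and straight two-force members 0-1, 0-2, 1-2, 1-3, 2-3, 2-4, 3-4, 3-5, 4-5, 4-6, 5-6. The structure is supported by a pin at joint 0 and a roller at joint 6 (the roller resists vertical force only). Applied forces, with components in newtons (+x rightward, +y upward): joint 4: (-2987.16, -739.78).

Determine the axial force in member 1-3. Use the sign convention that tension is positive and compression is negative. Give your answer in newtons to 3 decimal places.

-152.227

N=7 nodes, M=11 members, R=3 reactions → 2N=14, M+R=14
member 0 (0-1): L=4.8378, (cx,cy)=(0.2906,0.9568)
member 1 (0-2): L=2.9200, (cx,cy)=(1.0000,0.0000)
member 2 (1-2): L=4.8703, (cx,cy)=(0.3109,-0.9505)
member 3 (1-3): L=3.1950, (cx,cy)=(0.9894,0.1455)
member 4 (2-3): L=5.3536, (cx,cy)=(0.3076,0.9515)
member 5 (2-4): L=3.1680, (cx,cy)=(1.0000,0.0000)
member 6 (3-4): L=5.3162, (cx,cy)=(0.2861,-0.9582)
member 7 (3-5): L=3.1671, (cx,cy)=(1.0000,0.0082)
member 8 (4-5): L=5.3781, (cx,cy)=(0.3061,0.9520)
member 9 (4-6): L=3.1120, (cx,cy)=(1.0000,0.0000)
member 10 (5-6): L=5.3257, (cx,cy)=(0.2753,-0.9614)
solve A·x = −loads:
  F[0-1] = -261.5271 N (compression)
  F[0-2] = -2911.1532 N (compression)
  F[1-2] = +239.9733 N (tension)
  F[1-3] = -152.2266 N (compression)
  F[2-3] = -239.7090 N (compression)
  F[2-4] = -2762.8098 N (compression)
  F[3-4] = +258.5993 N (tension)
  F[3-5] = -298.3468 N (compression)
  F[4-5] = +516.7898 N (tension)
  F[4-6] = +140.1695 N (tension)
  F[5-6] = -509.2133 N (compression)
  Rx@0 = +2987.1600 N
  Ry@0 = +250.2386 N
  Ry@6 = +489.5414 N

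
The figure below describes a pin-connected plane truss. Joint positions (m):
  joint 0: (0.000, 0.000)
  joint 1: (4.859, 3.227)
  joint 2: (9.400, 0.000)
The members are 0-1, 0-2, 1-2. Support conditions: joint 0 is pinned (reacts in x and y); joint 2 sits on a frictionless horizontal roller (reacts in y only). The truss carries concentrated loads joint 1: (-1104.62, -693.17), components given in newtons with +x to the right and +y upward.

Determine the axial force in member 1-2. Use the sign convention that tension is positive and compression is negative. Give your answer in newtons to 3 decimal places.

N=3 nodes, M=3 members, R=3 reactions → 2N=6, M+R=6
member 0 (0-1): L=5.8330, (cx,cy)=(0.8330,0.5532)
member 1 (0-2): L=9.4000, (cx,cy)=(1.0000,0.0000)
member 2 (1-2): L=5.5708, (cx,cy)=(0.8151,-0.5793)
solve A·x = −loads:
  F[0-1] = -1290.7230 N (compression)
  F[0-2] = -29.4156 N (compression)
  F[1-2] = +36.0867 N (tension)
  Rx@0 = +1104.6200 N
  Ry@0 = +714.0738 N
  Ry@2 = -20.9038 N

36.087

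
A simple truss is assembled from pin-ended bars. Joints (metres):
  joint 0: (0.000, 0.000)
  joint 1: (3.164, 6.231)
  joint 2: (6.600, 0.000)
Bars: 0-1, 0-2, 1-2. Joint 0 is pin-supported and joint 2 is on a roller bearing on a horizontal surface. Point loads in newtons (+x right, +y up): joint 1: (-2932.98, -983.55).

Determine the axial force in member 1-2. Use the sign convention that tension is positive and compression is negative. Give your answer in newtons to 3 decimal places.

N=3 nodes, M=3 members, R=3 reactions → 2N=6, M+R=6
member 0 (0-1): L=6.9883, (cx,cy)=(0.4528,0.8916)
member 1 (0-2): L=6.6000, (cx,cy)=(1.0000,0.0000)
member 2 (1-2): L=7.1156, (cx,cy)=(0.4829,-0.8757)
solve A·x = −loads:
  F[0-1] = -3679.8084 N (compression)
  F[0-2] = -1266.9206 N (compression)
  F[1-2] = +2623.6533 N (tension)
  Rx@0 = +2932.9800 N
  Ry@0 = +3281.0418 N
  Ry@2 = -2297.4918 N

2623.653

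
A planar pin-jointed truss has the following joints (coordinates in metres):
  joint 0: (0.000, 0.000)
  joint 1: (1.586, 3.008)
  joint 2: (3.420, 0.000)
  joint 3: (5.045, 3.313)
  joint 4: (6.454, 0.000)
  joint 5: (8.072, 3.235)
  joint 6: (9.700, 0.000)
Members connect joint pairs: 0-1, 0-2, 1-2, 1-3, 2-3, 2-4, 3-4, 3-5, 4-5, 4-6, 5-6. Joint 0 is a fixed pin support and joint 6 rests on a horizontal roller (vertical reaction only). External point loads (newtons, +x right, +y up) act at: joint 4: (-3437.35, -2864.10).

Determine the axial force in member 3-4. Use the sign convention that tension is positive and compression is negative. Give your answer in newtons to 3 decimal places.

1094.380

N=7 nodes, M=11 members, R=3 reactions → 2N=14, M+R=14
member 0 (0-1): L=3.4005, (cx,cy)=(0.4664,0.8846)
member 1 (0-2): L=3.4200, (cx,cy)=(1.0000,0.0000)
member 2 (1-2): L=3.5230, (cx,cy)=(0.5206,-0.8538)
member 3 (1-3): L=3.4724, (cx,cy)=(0.9961,0.0878)
member 4 (2-3): L=3.6901, (cx,cy)=(0.4404,0.8978)
member 5 (2-4): L=3.0340, (cx,cy)=(1.0000,0.0000)
member 6 (3-4): L=3.6002, (cx,cy)=(0.3914,-0.9202)
member 7 (3-5): L=3.0280, (cx,cy)=(0.9997,-0.0258)
member 8 (4-5): L=3.6171, (cx,cy)=(0.4473,0.8944)
member 9 (4-6): L=3.2460, (cx,cy)=(1.0000,0.0000)
member 10 (5-6): L=3.6215, (cx,cy)=(0.4495,-0.8933)
solve A·x = −loads:
  F[0-1] = -1083.5053 N (compression)
  F[0-2] = -2932.0023 N (compression)
  F[1-2] = +1015.7424 N (tension)
  F[1-3] = -1038.1323 N (compression)
  F[2-3] = -965.9619 N (compression)
  F[2-4] = -1977.8480 N (compression)
  F[3-4] = +1094.3803 N (tension)
  F[3-5] = -1888.4363 N (compression)
  F[4-5] = +2076.3339 N (tension)
  F[4-6] = +959.0153 N (tension)
  F[5-6] = -2133.3659 N (compression)
  Rx@0 = +3437.3500 N
  Ry@0 = +958.4401 N
  Ry@6 = +1905.6599 N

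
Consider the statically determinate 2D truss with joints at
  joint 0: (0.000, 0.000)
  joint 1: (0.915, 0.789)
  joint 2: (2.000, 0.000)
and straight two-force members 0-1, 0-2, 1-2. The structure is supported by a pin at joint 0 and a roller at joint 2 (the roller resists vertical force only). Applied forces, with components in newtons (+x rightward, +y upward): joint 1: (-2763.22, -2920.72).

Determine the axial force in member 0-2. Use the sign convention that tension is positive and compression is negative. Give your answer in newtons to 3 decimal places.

338.480

N=3 nodes, M=3 members, R=3 reactions → 2N=6, M+R=6
member 0 (0-1): L=1.2082, (cx,cy)=(0.7573,0.6530)
member 1 (0-2): L=2.0000, (cx,cy)=(1.0000,0.0000)
member 2 (1-2): L=1.3415, (cx,cy)=(0.8088,-0.5881)
solve A·x = −loads:
  F[0-1] = -4095.5986 N (compression)
  F[0-2] = +338.4803 N (tension)
  F[1-2] = -418.5133 N (compression)
  Rx@0 = +2763.2200 N
  Ry@0 = +2674.5809 N
  Ry@2 = +246.1391 N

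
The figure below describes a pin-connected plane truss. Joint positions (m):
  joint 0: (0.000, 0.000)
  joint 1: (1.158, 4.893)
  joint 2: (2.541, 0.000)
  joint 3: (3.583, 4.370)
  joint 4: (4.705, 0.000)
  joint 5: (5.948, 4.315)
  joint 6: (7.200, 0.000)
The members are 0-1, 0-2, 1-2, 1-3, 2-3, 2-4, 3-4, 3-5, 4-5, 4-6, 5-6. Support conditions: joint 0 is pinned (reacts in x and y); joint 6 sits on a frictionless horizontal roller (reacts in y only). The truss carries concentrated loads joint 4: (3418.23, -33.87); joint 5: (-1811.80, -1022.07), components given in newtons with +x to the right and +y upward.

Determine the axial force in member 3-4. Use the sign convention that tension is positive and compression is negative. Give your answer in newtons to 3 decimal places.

1349.814

N=7 nodes, M=11 members, R=3 reactions → 2N=14, M+R=14
member 0 (0-1): L=5.0282, (cx,cy)=(0.2303,0.9731)
member 1 (0-2): L=2.5410, (cx,cy)=(1.0000,0.0000)
member 2 (1-2): L=5.0847, (cx,cy)=(0.2720,-0.9623)
member 3 (1-3): L=2.4808, (cx,cy)=(0.9775,-0.2108)
member 4 (2-3): L=4.4925, (cx,cy)=(0.2319,0.9727)
member 5 (2-4): L=2.1640, (cx,cy)=(1.0000,0.0000)
member 6 (3-4): L=4.5117, (cx,cy)=(0.2487,-0.9686)
member 7 (3-5): L=2.3656, (cx,cy)=(0.9997,-0.0232)
member 8 (4-5): L=4.4905, (cx,cy)=(0.2768,0.9609)
member 9 (4-6): L=2.4950, (cx,cy)=(1.0000,0.0000)
member 10 (5-6): L=4.4930, (cx,cy)=(0.2787,-0.9604)
solve A·x = −loads:
  F[0-1] = -1310.5132 N (compression)
  F[0-2] = +1908.2449 N (tension)
  F[1-2] = +1483.3117 N (tension)
  F[1-3] = -721.4806 N (compression)
  F[2-3] = -1467.4064 N (compression)
  F[2-4] = +2652.0472 N (tension)
  F[3-4] = +1349.8135 N (tension)
  F[3-5] = -1381.6686 N (compression)
  F[4-5] = -1325.3255 N (compression)
  F[4-6] = -63.6432 N (compression)
  F[5-6] = +228.3918 N (tension)
  Rx@0 = -1606.4300 N
  Ry@0 = +1275.2853 N
  Ry@6 = -219.3453 N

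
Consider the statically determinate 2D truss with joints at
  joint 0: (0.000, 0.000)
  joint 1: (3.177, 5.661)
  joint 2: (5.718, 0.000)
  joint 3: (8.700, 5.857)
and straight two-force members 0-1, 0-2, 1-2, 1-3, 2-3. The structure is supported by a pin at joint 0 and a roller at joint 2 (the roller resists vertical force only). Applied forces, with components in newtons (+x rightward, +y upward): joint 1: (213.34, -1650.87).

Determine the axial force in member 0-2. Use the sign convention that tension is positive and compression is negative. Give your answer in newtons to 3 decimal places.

506.521

N=4 nodes, M=5 members, R=3 reactions → 2N=8, M+R=8
member 0 (0-1): L=6.4916, (cx,cy)=(0.4894,0.8721)
member 1 (0-2): L=5.7180, (cx,cy)=(1.0000,0.0000)
member 2 (1-2): L=6.2051, (cx,cy)=(0.4095,-0.9123)
member 3 (1-3): L=5.5265, (cx,cy)=(0.9994,0.0355)
member 4 (2-3): L=6.5724, (cx,cy)=(0.4537,0.8911)
solve A·x = −loads:
  F[0-1] = -599.0558 N (compression)
  F[0-2] = +506.5211 N (tension)
  F[1-2] = -1236.9254 N (compression)
  F[1-3] = +0.0000 N (tension)
  F[2-3] = -0.0000 N (compression)
  Rx@0 = -213.3400 N
  Ry@0 = +522.4104 N
  Ry@2 = +1128.4596 N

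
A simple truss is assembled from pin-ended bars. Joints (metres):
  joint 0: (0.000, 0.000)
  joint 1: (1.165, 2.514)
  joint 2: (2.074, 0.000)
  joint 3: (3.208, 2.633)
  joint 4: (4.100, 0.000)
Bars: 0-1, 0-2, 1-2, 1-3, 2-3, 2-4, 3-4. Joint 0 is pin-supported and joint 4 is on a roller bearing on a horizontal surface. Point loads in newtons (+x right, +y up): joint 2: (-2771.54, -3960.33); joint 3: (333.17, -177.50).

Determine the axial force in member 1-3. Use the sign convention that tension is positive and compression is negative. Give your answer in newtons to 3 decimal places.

N=5 nodes, M=7 members, R=3 reactions → 2N=10, M+R=10
member 0 (0-1): L=2.7708, (cx,cy)=(0.4205,0.9073)
member 1 (0-2): L=2.0740, (cx,cy)=(1.0000,0.0000)
member 2 (1-2): L=2.6733, (cx,cy)=(0.3400,-0.9404)
member 3 (1-3): L=2.0465, (cx,cy)=(0.9983,0.0581)
member 4 (2-3): L=2.8668, (cx,cy)=(0.3956,0.9184)
member 5 (2-4): L=2.0260, (cx,cy)=(1.0000,0.0000)
member 6 (3-4): L=2.7800, (cx,cy)=(0.3209,-0.9471)
solve A·x = −loads:
  F[0-1] = -1963.6417 N (compression)
  F[0-2] = -1612.7495 N (compression)
  F[1-2] = +1805.3658 N (tension)
  F[1-3] = -1441.9399 N (compression)
  F[2-3] = +2463.4579 N (tension)
  F[2-4] = +798.2233 N (tension)
  F[3-4] = -2487.7287 N (compression)
  Rx@0 = +2438.3700 N
  Ry@0 = +1781.6395 N
  Ry@4 = +2356.1905 N

-1441.940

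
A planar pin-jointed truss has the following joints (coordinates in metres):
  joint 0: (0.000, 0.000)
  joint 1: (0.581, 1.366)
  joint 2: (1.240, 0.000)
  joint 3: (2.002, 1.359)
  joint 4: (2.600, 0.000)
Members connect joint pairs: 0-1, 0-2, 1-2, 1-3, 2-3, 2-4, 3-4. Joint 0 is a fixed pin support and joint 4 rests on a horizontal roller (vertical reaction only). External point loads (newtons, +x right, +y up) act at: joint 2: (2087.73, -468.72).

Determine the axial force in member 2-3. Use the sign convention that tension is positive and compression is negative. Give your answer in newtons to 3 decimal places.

N=5 nodes, M=7 members, R=3 reactions → 2N=10, M+R=10
member 0 (0-1): L=1.4844, (cx,cy)=(0.3914,0.9202)
member 1 (0-2): L=1.2400, (cx,cy)=(1.0000,0.0000)
member 2 (1-2): L=1.5167, (cx,cy)=(0.4345,-0.9007)
member 3 (1-3): L=1.4210, (cx,cy)=(1.0000,-0.0049)
member 4 (2-3): L=1.5581, (cx,cy)=(0.4891,0.8722)
member 5 (2-4): L=1.3600, (cx,cy)=(1.0000,0.0000)
member 6 (3-4): L=1.4848, (cx,cy)=(0.4028,-0.9153)
solve A·x = −loads:
  F[0-1] = -266.4321 N (compression)
  F[0-2] = +2192.0108 N (tension)
  F[1-2] = +273.4368 N (tension)
  F[1-3] = -223.0944 N (compression)
  F[2-3] = +255.0257 N (tension)
  F[2-4] = +98.3657 N (tension)
  F[3-4] = -244.2283 N (compression)
  Rx@0 = -2087.7300 N
  Ry@0 = +245.1766 N
  Ry@4 = +223.5434 N

255.026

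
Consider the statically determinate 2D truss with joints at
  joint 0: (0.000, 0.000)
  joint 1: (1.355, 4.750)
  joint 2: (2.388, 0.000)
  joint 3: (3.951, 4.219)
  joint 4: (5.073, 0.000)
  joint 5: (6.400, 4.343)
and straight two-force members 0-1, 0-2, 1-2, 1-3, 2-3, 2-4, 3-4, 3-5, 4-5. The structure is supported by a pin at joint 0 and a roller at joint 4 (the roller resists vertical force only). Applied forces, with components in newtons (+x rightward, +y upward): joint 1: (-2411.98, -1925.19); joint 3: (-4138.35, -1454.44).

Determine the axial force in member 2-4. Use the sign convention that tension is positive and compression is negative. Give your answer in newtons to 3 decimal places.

-1077.886

N=6 nodes, M=9 members, R=3 reactions → 2N=12, M+R=12
member 0 (0-1): L=4.9395, (cx,cy)=(0.2743,0.9616)
member 1 (0-2): L=2.3880, (cx,cy)=(1.0000,0.0000)
member 2 (1-2): L=4.8610, (cx,cy)=(0.2125,-0.9772)
member 3 (1-3): L=2.6498, (cx,cy)=(0.9797,-0.2004)
member 4 (2-3): L=4.4992, (cx,cy)=(0.3474,0.9377)
member 5 (2-4): L=2.6850, (cx,cy)=(1.0000,0.0000)
member 6 (3-4): L=4.3656, (cx,cy)=(0.2570,-0.9664)
member 7 (3-5): L=2.4521, (cx,cy)=(0.9987,0.0506)
member 8 (4-5): L=4.5412, (cx,cy)=(0.2922,0.9564)
solve A·x = −loads:
  F[0-1] = -7729.2564 N (compression)
  F[0-2] = -4430.0402 N (compression)
  F[1-2] = +5834.7869 N (tension)
  F[1-3] = -967.8734 N (compression)
  F[2-3] = -6080.1975 N (compression)
  F[2-4] = -1077.8860 N (compression)
  F[3-4] = +4193.9983 N (tension)
  F[3-5] = +0.0000 N (tension)
  F[4-5] = -0.0000 N (compression)
  Rx@0 = +6550.3300 N
  Ry@0 = +7432.7502 N
  Ry@4 = -4053.1202 N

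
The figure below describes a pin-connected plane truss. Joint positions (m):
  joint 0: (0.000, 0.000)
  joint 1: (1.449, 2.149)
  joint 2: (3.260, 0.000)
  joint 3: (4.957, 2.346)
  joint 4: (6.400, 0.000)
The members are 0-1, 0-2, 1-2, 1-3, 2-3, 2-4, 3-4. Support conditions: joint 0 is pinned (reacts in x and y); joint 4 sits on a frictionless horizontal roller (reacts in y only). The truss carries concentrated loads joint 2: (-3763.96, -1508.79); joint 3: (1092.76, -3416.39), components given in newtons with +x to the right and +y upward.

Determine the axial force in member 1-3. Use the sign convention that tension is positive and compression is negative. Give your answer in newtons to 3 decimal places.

N=5 nodes, M=7 members, R=3 reactions → 2N=10, M+R=10
member 0 (0-1): L=2.5919, (cx,cy)=(0.5591,0.8291)
member 1 (0-2): L=3.2600, (cx,cy)=(1.0000,0.0000)
member 2 (1-2): L=2.8103, (cx,cy)=(0.6444,-0.7647)
member 3 (1-3): L=3.5135, (cx,cy)=(0.9984,0.0561)
member 4 (2-3): L=2.8954, (cx,cy)=(0.5861,0.8102)
member 5 (2-4): L=3.1400, (cx,cy)=(1.0000,0.0000)
member 6 (3-4): L=2.7543, (cx,cy)=(0.5239,-0.8518)
solve A·x = −loads:
  F[0-1] = -1338.7213 N (compression)
  F[0-2] = -1922.7808 N (compression)
  F[1-2] = +1333.4833 N (tension)
  F[1-3] = -1610.2619 N (compression)
  F[2-3] = +603.6486 N (tension)
  F[2-4] = +2346.6929 N (tension)
  F[3-4] = -4479.1474 N (compression)
  Rx@0 = +2671.2000 N
  Ry@0 = +1109.9744 N
  Ry@4 = +3815.2056 N

-1610.262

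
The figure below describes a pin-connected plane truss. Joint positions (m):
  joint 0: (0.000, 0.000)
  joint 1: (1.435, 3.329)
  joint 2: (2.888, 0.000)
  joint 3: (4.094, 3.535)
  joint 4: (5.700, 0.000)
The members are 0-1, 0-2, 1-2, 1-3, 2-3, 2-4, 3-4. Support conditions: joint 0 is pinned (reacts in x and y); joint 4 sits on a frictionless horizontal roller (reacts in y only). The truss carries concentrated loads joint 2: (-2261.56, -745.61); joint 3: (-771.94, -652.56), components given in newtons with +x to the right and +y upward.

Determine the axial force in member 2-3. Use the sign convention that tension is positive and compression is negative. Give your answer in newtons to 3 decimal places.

N=5 nodes, M=7 members, R=3 reactions → 2N=10, M+R=10
member 0 (0-1): L=3.6251, (cx,cy)=(0.3958,0.9183)
member 1 (0-2): L=2.8880, (cx,cy)=(1.0000,0.0000)
member 2 (1-2): L=3.6323, (cx,cy)=(0.4000,-0.9165)
member 3 (1-3): L=2.6670, (cx,cy)=(0.9970,0.0772)
member 4 (2-3): L=3.7351, (cx,cy)=(0.3229,0.9464)
member 5 (2-4): L=2.8120, (cx,cy)=(1.0000,0.0000)
member 6 (3-4): L=3.8827, (cx,cy)=(0.4136,-0.9104)
solve A·x = −loads:
  F[0-1] = -1122.0917 N (compression)
  F[0-2] = -2589.3207 N (compression)
  F[1-2] = +1051.2159 N (tension)
  F[1-3] = -867.2824 N (compression)
  F[2-3] = -230.1622 N (compression)
  F[2-4] = +167.0676 N (tension)
  F[3-4] = -403.9075 N (compression)
  Rx@0 = +3033.5000 N
  Ry@0 = +1030.4341 N
  Ry@4 = +367.7359 N

-230.162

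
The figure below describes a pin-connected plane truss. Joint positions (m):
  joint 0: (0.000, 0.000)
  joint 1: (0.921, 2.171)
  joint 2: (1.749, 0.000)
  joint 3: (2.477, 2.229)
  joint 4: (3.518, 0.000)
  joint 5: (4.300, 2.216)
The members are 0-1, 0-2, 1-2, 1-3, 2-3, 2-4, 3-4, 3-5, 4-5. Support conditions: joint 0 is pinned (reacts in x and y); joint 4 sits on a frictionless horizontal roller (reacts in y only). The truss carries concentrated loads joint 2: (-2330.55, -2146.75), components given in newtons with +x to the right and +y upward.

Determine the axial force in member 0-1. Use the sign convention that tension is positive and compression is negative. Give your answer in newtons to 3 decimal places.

-1172.597

N=6 nodes, M=9 members, R=3 reactions → 2N=12, M+R=12
member 0 (0-1): L=2.3583, (cx,cy)=(0.3905,0.9206)
member 1 (0-2): L=1.7490, (cx,cy)=(1.0000,0.0000)
member 2 (1-2): L=2.3235, (cx,cy)=(0.3564,-0.9344)
member 3 (1-3): L=1.5571, (cx,cy)=(0.9993,0.0372)
member 4 (2-3): L=2.3449, (cx,cy)=(0.3105,0.9506)
member 5 (2-4): L=1.7690, (cx,cy)=(1.0000,0.0000)
member 6 (3-4): L=2.4601, (cx,cy)=(0.4232,-0.9061)
member 7 (3-5): L=1.8230, (cx,cy)=(1.0000,-0.0071)
member 8 (4-5): L=2.3499, (cx,cy)=(0.3328,0.9430)
solve A·x = −loads:
  F[0-1] = -1172.5974 N (compression)
  F[0-2] = -1872.6050 N (compression)
  F[1-2] = +1121.1151 N (tension)
  F[1-3] = -858.0534 N (compression)
  F[2-3] = +1156.3771 N (tension)
  F[2-4] = +498.4437 N (tension)
  F[3-4] = -1177.9293 N (compression)
  F[3-5] = +0.0000 N (tension)
  F[4-5] = -0.0000 N (compression)
  Rx@0 = +2330.5500 N
  Ry@0 = +1079.4772 N
  Ry@4 = +1067.2728 N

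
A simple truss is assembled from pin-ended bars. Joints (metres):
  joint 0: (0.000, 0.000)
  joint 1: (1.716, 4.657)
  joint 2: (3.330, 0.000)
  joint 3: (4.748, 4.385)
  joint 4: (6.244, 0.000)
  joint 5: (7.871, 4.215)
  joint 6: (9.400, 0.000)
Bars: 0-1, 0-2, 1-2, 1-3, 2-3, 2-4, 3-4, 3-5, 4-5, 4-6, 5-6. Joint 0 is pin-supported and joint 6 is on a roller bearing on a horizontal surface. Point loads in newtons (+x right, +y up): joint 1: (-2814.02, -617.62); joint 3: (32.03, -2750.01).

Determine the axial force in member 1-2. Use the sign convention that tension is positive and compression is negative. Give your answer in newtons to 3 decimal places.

2711.382

N=7 nodes, M=11 members, R=3 reactions → 2N=14, M+R=14
member 0 (0-1): L=4.9631, (cx,cy)=(0.3458,0.9383)
member 1 (0-2): L=3.3300, (cx,cy)=(1.0000,0.0000)
member 2 (1-2): L=4.9288, (cx,cy)=(0.3275,-0.9449)
member 3 (1-3): L=3.0442, (cx,cy)=(0.9960,-0.0894)
member 4 (2-3): L=4.6086, (cx,cy)=(0.3077,0.9515)
member 5 (2-4): L=2.9140, (cx,cy)=(1.0000,0.0000)
member 6 (3-4): L=4.6332, (cx,cy)=(0.3229,-0.9464)
member 7 (3-5): L=3.1276, (cx,cy)=(0.9985,-0.0544)
member 8 (4-5): L=4.5181, (cx,cy)=(0.3601,0.9329)
member 9 (4-6): L=3.1560, (cx,cy)=(1.0000,0.0000)
member 10 (5-6): L=4.4838, (cx,cy)=(0.3410,-0.9401)
solve A·x = −loads:
  F[0-1] = -3458.3182 N (compression)
  F[0-2] = -1586.2694 N (compression)
  F[1-2] = +2711.3818 N (tension)
  F[1-3] = +733.3475 N (tension)
  F[2-3] = -2692.5044 N (compression)
  F[2-4] = +130.0655 N (tension)
  F[3-4] = -124.3678 N (compression)
  F[3-5] = -90.0416 N (compression)
  F[4-5] = +126.1709 N (tension)
  F[4-6] = +44.4736 N (tension)
  F[5-6] = -130.4176 N (compression)
  Rx@0 = +2781.9900 N
  Ry@0 = +3245.0296 N
  Ry@6 = +122.6004 N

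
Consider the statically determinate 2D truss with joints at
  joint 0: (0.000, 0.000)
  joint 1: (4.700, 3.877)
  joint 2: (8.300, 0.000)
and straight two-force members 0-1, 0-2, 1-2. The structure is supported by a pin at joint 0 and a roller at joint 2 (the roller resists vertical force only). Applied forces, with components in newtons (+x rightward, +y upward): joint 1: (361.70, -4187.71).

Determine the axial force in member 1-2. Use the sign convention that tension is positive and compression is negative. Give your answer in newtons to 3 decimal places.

-3466.575

N=3 nodes, M=3 members, R=3 reactions → 2N=6, M+R=6
member 0 (0-1): L=6.0927, (cx,cy)=(0.7714,0.6363)
member 1 (0-2): L=8.3000, (cx,cy)=(1.0000,0.0000)
member 2 (1-2): L=5.2907, (cx,cy)=(0.6804,-0.7328)
solve A·x = −loads:
  F[0-1] = -2588.8962 N (compression)
  F[0-2] = +2358.8097 N (tension)
  F[1-2] = -3466.5751 N (compression)
  Rx@0 = -361.7000 N
  Ry@0 = +1647.4030 N
  Ry@2 = +2540.3070 N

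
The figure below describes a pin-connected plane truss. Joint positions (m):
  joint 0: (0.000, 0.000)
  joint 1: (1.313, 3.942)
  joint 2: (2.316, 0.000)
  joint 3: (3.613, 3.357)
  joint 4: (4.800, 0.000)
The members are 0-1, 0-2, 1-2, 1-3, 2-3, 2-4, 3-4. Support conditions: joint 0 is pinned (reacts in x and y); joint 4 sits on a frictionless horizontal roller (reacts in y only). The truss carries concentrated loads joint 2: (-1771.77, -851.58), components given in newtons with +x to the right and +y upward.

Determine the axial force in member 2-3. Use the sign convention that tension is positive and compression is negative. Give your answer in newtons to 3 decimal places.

365.004

N=5 nodes, M=7 members, R=3 reactions → 2N=10, M+R=10
member 0 (0-1): L=4.1549, (cx,cy)=(0.3160,0.9488)
member 1 (0-2): L=2.3160, (cx,cy)=(1.0000,0.0000)
member 2 (1-2): L=4.0676, (cx,cy)=(0.2466,-0.9691)
member 3 (1-3): L=2.3732, (cx,cy)=(0.9691,-0.2465)
member 4 (2-3): L=3.5988, (cx,cy)=(0.3604,0.9328)
member 5 (2-4): L=2.4840, (cx,cy)=(1.0000,0.0000)
member 6 (3-4): L=3.5607, (cx,cy)=(0.3334,-0.9428)
solve A·x = −loads:
  F[0-1] = -464.4955 N (compression)
  F[0-2] = -1624.9842 N (compression)
  F[1-2] = +527.3888 N (tension)
  F[1-3] = -285.6449 N (compression)
  F[2-3] = +365.0042 N (tension)
  F[2-4] = +145.2855 N (tension)
  F[3-4] = -435.8168 N (compression)
  Rx@0 = +1771.7700 N
  Ry@0 = +440.6927 N
  Ry@4 = +410.8873 N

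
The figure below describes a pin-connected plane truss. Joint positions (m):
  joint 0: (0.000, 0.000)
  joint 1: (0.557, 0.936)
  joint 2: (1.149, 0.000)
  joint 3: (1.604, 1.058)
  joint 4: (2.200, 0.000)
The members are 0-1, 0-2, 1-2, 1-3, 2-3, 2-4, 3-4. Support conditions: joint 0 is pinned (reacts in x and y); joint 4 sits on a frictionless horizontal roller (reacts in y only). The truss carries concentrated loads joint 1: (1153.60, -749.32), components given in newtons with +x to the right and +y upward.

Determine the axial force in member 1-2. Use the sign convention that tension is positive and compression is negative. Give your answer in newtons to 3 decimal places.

N=5 nodes, M=7 members, R=3 reactions → 2N=10, M+R=10
member 0 (0-1): L=1.0892, (cx,cy)=(0.5114,0.8594)
member 1 (0-2): L=1.1490, (cx,cy)=(1.0000,0.0000)
member 2 (1-2): L=1.1075, (cx,cy)=(0.5345,-0.8451)
member 3 (1-3): L=1.0541, (cx,cy)=(0.9933,0.1157)
member 4 (2-3): L=1.1517, (cx,cy)=(0.3951,0.9187)
member 5 (2-4): L=1.0510, (cx,cy)=(1.0000,0.0000)
member 6 (3-4): L=1.2143, (cx,cy)=(0.4908,-0.8713)
solve A·x = −loads:
  F[0-1] = -80.0621 N (compression)
  F[0-2] = +1194.5427 N (tension)
  F[1-2] = -903.3308 N (compression)
  F[1-3] = -716.4947 N (compression)
  F[2-3] = +831.0517 N (tension)
  F[2-4] = +383.3545 N (tension)
  F[3-4] = -781.0673 N (compression)
  Rx@0 = -1153.6000 N
  Ry@0 = +68.8014 N
  Ry@4 = +680.5186 N

-903.331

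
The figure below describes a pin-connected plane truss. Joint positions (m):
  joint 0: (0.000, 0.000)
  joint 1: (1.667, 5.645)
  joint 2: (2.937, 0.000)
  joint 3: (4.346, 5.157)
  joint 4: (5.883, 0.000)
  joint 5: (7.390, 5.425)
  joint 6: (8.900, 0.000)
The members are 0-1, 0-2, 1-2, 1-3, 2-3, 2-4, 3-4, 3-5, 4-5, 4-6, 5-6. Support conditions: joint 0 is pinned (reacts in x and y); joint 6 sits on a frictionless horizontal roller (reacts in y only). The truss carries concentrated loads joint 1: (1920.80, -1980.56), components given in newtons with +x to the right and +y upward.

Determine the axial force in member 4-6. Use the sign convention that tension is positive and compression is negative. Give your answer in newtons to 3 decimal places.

442.359

N=7 nodes, M=11 members, R=3 reactions → 2N=14, M+R=14
member 0 (0-1): L=5.8860, (cx,cy)=(0.2832,0.9591)
member 1 (0-2): L=2.9370, (cx,cy)=(1.0000,0.0000)
member 2 (1-2): L=5.7861, (cx,cy)=(0.2195,-0.9756)
member 3 (1-3): L=2.7231, (cx,cy)=(0.9838,-0.1792)
member 4 (2-3): L=5.3460, (cx,cy)=(0.2636,0.9646)
member 5 (2-4): L=2.9460, (cx,cy)=(1.0000,0.0000)
member 6 (3-4): L=5.3812, (cx,cy)=(0.2856,-0.9583)
member 7 (3-5): L=3.0558, (cx,cy)=(0.9961,0.0877)
member 8 (4-5): L=5.6304, (cx,cy)=(0.2677,0.9635)
member 9 (4-6): L=3.0170, (cx,cy)=(1.0000,0.0000)
member 10 (5-6): L=5.6312, (cx,cy)=(0.2681,-0.9634)
solve A·x = −loads:
  F[0-1] = -407.9940 N (compression)
  F[0-2] = +2036.3499 N (tension)
  F[1-2] = -1302.1507 N (compression)
  F[1-3] = -1779.3444 N (compression)
  F[2-3] = +1316.9609 N (tension)
  F[2-4] = +1403.4398 N (tension)
  F[3-4] = -1741.5889 N (compression)
  F[3-5] = -909.5022 N (compression)
  F[4-5] = +1732.2366 N (tension)
  F[4-6] = +442.3592 N (tension)
  F[5-6] = -1649.6858 N (compression)
  Rx@0 = -1920.8000 N
  Ry@0 = +391.2893 N
  Ry@6 = +1589.2707 N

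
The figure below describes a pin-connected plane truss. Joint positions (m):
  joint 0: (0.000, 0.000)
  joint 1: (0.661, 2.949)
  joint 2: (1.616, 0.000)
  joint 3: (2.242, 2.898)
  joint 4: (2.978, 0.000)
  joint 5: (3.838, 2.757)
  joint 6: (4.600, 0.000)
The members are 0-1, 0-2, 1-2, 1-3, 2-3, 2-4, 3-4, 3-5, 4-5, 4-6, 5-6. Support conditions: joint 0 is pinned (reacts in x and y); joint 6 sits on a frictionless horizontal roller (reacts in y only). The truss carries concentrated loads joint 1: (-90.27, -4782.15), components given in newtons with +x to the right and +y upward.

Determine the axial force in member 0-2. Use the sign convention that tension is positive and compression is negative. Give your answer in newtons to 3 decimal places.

840.565

N=7 nodes, M=11 members, R=3 reactions → 2N=14, M+R=14
member 0 (0-1): L=3.0222, (cx,cy)=(0.2187,0.9758)
member 1 (0-2): L=1.6160, (cx,cy)=(1.0000,0.0000)
member 2 (1-2): L=3.0998, (cx,cy)=(0.3081,-0.9514)
member 3 (1-3): L=1.5818, (cx,cy)=(0.9995,-0.0322)
member 4 (2-3): L=2.9648, (cx,cy)=(0.2111,0.9775)
member 5 (2-4): L=1.3620, (cx,cy)=(1.0000,0.0000)
member 6 (3-4): L=2.9900, (cx,cy)=(0.2462,-0.9692)
member 7 (3-5): L=1.6022, (cx,cy)=(0.9961,-0.0880)
member 8 (4-5): L=2.8880, (cx,cy)=(0.2978,0.9546)
member 9 (4-6): L=1.6220, (cx,cy)=(1.0000,0.0000)
member 10 (5-6): L=2.8604, (cx,cy)=(0.2664,-0.9639)
solve A·x = −loads:
  F[0-1] = -4255.8888 N (compression)
  F[0-2] = +840.5648 N (tension)
  F[1-2] = -639.6595 N (compression)
  F[1-3] = -643.8290 N (compression)
  F[2-3] = +622.5811 N (tension)
  F[2-4] = +512.0418 N (tension)
  F[3-4] = -616.4393 N (compression)
  F[3-5] = -361.7062 N (compression)
  F[4-5] = +625.8650 N (tension)
  F[4-6] = +173.9315 N (tension)
  F[5-6] = -652.8972 N (compression)
  Rx@0 = +90.2700 N
  Ry@0 = +4152.8468 N
  Ry@6 = +629.3032 N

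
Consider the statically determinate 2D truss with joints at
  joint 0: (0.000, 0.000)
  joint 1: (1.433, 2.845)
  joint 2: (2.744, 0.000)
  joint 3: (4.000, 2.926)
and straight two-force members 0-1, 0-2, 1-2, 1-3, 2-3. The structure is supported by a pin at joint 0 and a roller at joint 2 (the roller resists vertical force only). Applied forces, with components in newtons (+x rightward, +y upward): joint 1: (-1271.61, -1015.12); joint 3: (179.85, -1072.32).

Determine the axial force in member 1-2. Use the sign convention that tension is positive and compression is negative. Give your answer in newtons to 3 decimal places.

N=4 nodes, M=5 members, R=3 reactions → 2N=8, M+R=8
member 0 (0-1): L=3.1855, (cx,cy)=(0.4498,0.8931)
member 1 (0-2): L=2.7440, (cx,cy)=(1.0000,0.0000)
member 2 (1-2): L=3.1325, (cx,cy)=(0.4185,-0.9082)
member 3 (1-3): L=2.5683, (cx,cy)=(0.9995,0.0315)
member 4 (2-3): L=3.1842, (cx,cy)=(0.3944,0.9189)
solve A·x = −loads:
  F[0-1] = -1254.9489 N (compression)
  F[0-2] = -527.2230 N (compression)
  F[1-2] = +138.9079 N (tension)
  F[1-3] = +649.2614 N (tension)
  F[2-3] = -1189.2220 N (compression)
  Rx@0 = +1091.7600 N
  Ry@0 = +1120.8009 N
  Ry@2 = +966.6391 N

138.908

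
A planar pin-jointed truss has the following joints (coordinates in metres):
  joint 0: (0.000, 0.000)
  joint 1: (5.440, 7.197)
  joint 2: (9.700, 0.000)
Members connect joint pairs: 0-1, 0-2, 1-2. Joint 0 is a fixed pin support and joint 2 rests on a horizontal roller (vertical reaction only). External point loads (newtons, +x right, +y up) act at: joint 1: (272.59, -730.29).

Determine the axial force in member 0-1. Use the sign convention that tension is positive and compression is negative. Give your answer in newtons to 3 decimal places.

-148.512

N=3 nodes, M=3 members, R=3 reactions → 2N=6, M+R=6
member 0 (0-1): L=9.0217, (cx,cy)=(0.6030,0.7977)
member 1 (0-2): L=9.7000, (cx,cy)=(1.0000,0.0000)
member 2 (1-2): L=8.3633, (cx,cy)=(0.5094,-0.8605)
solve A·x = −loads:
  F[0-1] = -148.5118 N (compression)
  F[0-2] = +362.1416 N (tension)
  F[1-2] = -710.9602 N (compression)
  Rx@0 = -272.5900 N
  Ry@0 = +118.4748 N
  Ry@2 = +611.8152 N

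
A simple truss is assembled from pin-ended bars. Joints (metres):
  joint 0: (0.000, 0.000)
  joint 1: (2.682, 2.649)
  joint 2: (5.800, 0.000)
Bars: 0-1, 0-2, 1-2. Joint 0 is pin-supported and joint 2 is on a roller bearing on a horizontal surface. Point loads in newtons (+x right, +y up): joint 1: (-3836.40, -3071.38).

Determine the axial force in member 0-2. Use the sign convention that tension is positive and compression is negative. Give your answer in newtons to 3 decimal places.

N=3 nodes, M=3 members, R=3 reactions → 2N=6, M+R=6
member 0 (0-1): L=3.7697, (cx,cy)=(0.7115,0.7027)
member 1 (0-2): L=5.8000, (cx,cy)=(1.0000,0.0000)
member 2 (1-2): L=4.0913, (cx,cy)=(0.7621,-0.6475)
solve A·x = −loads:
  F[0-1] = -4843.0762 N (compression)
  F[0-2] = -390.6952 N (compression)
  F[1-2] = +512.6587 N (tension)
  Rx@0 = +3836.4000 N
  Ry@0 = +3403.3080 N
  Ry@2 = -331.9280 N

-390.695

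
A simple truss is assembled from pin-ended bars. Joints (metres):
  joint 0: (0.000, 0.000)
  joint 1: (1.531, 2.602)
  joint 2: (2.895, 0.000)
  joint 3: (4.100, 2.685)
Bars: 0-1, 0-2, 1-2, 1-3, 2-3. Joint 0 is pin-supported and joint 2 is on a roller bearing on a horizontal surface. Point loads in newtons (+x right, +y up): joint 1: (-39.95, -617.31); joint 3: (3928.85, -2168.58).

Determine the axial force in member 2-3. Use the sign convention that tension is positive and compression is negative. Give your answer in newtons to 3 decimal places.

-2553.108

N=4 nodes, M=5 members, R=3 reactions → 2N=8, M+R=8
member 0 (0-1): L=3.0190, (cx,cy)=(0.5071,0.8619)
member 1 (0-2): L=2.8950, (cx,cy)=(1.0000,0.0000)
member 2 (1-2): L=2.9378, (cx,cy)=(0.4643,-0.8857)
member 3 (1-3): L=2.5703, (cx,cy)=(0.9995,0.0323)
member 4 (2-3): L=2.9430, (cx,cy)=(0.4094,0.9123)
solve A·x = −loads:
  F[0-1] = +4895.9995 N (tension)
  F[0-2] = +1406.0336 N (tension)
  F[1-2] = -5279.9131 N (compression)
  F[1-3] = +4976.8057 N (tension)
  F[2-3] = -2553.1083 N (compression)
  Rx@0 = -3888.9000 N
  Ry@0 = -4219.7376 N
  Ry@2 = +7005.6276 N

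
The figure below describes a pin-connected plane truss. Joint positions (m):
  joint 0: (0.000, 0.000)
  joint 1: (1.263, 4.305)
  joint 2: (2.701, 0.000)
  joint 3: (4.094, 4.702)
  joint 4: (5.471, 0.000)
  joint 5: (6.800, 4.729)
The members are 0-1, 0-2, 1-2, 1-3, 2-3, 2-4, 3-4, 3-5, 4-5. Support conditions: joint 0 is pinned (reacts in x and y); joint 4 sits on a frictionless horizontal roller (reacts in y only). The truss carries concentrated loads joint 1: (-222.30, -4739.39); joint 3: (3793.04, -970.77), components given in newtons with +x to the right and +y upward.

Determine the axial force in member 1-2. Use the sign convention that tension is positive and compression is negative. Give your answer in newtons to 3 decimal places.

-3964.767

N=6 nodes, M=9 members, R=3 reactions → 2N=12, M+R=12
member 0 (0-1): L=4.4864, (cx,cy)=(0.2815,0.9596)
member 1 (0-2): L=2.7010, (cx,cy)=(1.0000,0.0000)
member 2 (1-2): L=4.5388, (cx,cy)=(0.3168,-0.9485)
member 3 (1-3): L=2.8587, (cx,cy)=(0.9903,0.1389)
member 4 (2-3): L=4.9040, (cx,cy)=(0.2841,0.9588)
member 5 (2-4): L=2.7700, (cx,cy)=(1.0000,0.0000)
member 6 (3-4): L=4.8995, (cx,cy)=(0.2811,-0.9597)
member 7 (3-5): L=2.7061, (cx,cy)=(1.0000,0.0100)
member 8 (4-5): L=4.9122, (cx,cy)=(0.2706,0.9627)
solve A·x = −loads:
  F[0-1] = -838.5623 N (compression)
  F[0-2] = +3806.8075 N (tension)
  F[1-2] = -3964.7673 N (compression)
  F[1-3] = +1254.5165 N (tension)
  F[2-3] = +3922.0783 N (tension)
  F[2-4] = +1436.5992 N (tension)
  F[3-4] = -5111.5421 N (compression)
  F[3-5] = -0.0000 N (compression)
  F[4-5] = -0.0000 N (compression)
  Rx@0 = -3570.7400 N
  Ry@0 = +804.6483 N
  Ry@4 = +4905.5117 N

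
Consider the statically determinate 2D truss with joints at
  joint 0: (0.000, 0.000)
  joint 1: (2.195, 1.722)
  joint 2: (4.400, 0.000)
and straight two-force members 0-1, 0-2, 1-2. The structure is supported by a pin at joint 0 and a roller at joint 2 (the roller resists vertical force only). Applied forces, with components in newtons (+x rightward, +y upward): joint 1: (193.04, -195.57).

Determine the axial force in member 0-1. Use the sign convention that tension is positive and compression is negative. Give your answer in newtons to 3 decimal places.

-36.385

N=3 nodes, M=3 members, R=3 reactions → 2N=6, M+R=6
member 0 (0-1): L=2.7899, (cx,cy)=(0.7868,0.6172)
member 1 (0-2): L=4.4000, (cx,cy)=(1.0000,0.0000)
member 2 (1-2): L=2.7977, (cx,cy)=(0.7881,-0.6155)
solve A·x = −loads:
  F[0-1] = -36.3855 N (compression)
  F[0-2] = +221.6673 N (tension)
  F[1-2] = -281.2544 N (compression)
  Rx@0 = -193.0400 N
  Ry@0 = +22.4584 N
  Ry@2 = +173.1116 N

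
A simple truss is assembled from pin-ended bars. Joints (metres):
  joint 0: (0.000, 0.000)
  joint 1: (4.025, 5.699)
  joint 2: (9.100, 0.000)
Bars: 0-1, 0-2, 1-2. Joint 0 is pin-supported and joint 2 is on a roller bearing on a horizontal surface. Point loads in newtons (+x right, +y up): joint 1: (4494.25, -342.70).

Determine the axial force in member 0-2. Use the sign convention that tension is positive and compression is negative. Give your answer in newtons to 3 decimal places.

2641.391

N=3 nodes, M=3 members, R=3 reactions → 2N=6, M+R=6
member 0 (0-1): L=6.9770, (cx,cy)=(0.5769,0.8168)
member 1 (0-2): L=9.1000, (cx,cy)=(1.0000,0.0000)
member 2 (1-2): L=7.6311, (cx,cy)=(0.6650,-0.7468)
solve A·x = −loads:
  F[0-1] = +3211.7992 N (tension)
  F[0-2] = +2641.3907 N (tension)
  F[1-2] = -3971.7852 N (compression)
  Rx@0 = -4494.2500 N
  Ry@0 = -2623.4646 N
  Ry@2 = +2966.1646 N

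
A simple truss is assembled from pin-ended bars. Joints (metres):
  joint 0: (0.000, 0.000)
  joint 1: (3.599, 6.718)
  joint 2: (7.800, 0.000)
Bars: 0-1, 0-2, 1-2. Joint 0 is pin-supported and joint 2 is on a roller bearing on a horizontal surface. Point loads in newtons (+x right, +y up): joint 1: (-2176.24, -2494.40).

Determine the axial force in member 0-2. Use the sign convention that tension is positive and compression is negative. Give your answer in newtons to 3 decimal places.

-452.376

N=3 nodes, M=3 members, R=3 reactions → 2N=6, M+R=6
member 0 (0-1): L=7.6213, (cx,cy)=(0.4722,0.8815)
member 1 (0-2): L=7.8000, (cx,cy)=(1.0000,0.0000)
member 2 (1-2): L=7.9234, (cx,cy)=(0.5302,-0.8479)
solve A·x = −loads:
  F[0-1] = -3650.4845 N (compression)
  F[0-2] = -452.3765 N (compression)
  F[1-2] = +853.2135 N (tension)
  Rx@0 = +2176.2400 N
  Ry@0 = +3217.8147 N
  Ry@2 = -723.4147 N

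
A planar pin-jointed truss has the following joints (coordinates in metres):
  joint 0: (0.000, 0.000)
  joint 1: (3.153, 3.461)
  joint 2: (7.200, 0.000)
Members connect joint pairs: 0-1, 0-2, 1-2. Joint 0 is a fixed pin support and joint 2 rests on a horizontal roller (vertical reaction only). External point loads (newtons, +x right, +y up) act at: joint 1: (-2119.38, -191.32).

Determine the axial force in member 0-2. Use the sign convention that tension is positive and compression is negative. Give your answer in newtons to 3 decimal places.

-1093.300

N=3 nodes, M=3 members, R=3 reactions → 2N=6, M+R=6
member 0 (0-1): L=4.6819, (cx,cy)=(0.6734,0.7392)
member 1 (0-2): L=7.2000, (cx,cy)=(1.0000,0.0000)
member 2 (1-2): L=5.3251, (cx,cy)=(0.7600,-0.6499)
solve A·x = −loads:
  F[0-1] = -1523.6201 N (compression)
  F[0-2] = -1093.3004 N (compression)
  F[1-2] = +1438.5811 N (tension)
  Rx@0 = +2119.3800 N
  Ry@0 = +1126.3120 N
  Ry@2 = -934.9920 N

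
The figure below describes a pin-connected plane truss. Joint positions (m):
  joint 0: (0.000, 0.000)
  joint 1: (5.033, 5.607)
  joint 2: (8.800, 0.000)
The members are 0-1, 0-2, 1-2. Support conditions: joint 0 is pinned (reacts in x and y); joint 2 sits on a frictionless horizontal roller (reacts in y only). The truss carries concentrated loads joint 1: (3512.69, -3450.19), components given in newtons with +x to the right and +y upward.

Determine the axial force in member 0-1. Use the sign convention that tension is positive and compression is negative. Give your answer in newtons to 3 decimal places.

1022.918

N=3 nodes, M=3 members, R=3 reactions → 2N=6, M+R=6
member 0 (0-1): L=7.5346, (cx,cy)=(0.6680,0.7442)
member 1 (0-2): L=8.8000, (cx,cy)=(1.0000,0.0000)
member 2 (1-2): L=6.7549, (cx,cy)=(0.5577,-0.8301)
solve A·x = −loads:
  F[0-1] = +1022.9175 N (tension)
  F[0-2] = +2829.3924 N (tension)
  F[1-2] = -5073.6067 N (compression)
  Rx@0 = -3512.6900 N
  Ry@0 = -761.2258 N
  Ry@2 = +4211.4158 N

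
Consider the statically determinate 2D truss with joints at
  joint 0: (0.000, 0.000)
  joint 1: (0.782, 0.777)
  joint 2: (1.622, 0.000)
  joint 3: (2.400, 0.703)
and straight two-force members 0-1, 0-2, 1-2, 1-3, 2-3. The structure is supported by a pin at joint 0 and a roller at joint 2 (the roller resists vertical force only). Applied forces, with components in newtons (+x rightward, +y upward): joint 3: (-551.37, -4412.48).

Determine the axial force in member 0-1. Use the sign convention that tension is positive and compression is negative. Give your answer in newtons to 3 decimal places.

2663.735

N=4 nodes, M=5 members, R=3 reactions → 2N=8, M+R=8
member 0 (0-1): L=1.1024, (cx,cy)=(0.7094,0.7048)
member 1 (0-2): L=1.6220, (cx,cy)=(1.0000,0.0000)
member 2 (1-2): L=1.1443, (cx,cy)=(0.7341,-0.6790)
member 3 (1-3): L=1.6197, (cx,cy)=(0.9990,-0.0457)
member 4 (2-3): L=1.0486, (cx,cy)=(0.7420,0.6704)
solve A·x = −loads:
  F[0-1] = +2663.7351 N (tension)
  F[0-2] = -2440.9463 N (compression)
  F[1-2] = -3042.6242 N (compression)
  F[1-3] = +4127.4751 N (tension)
  F[2-3] = -6300.2105 N (compression)
  Rx@0 = +551.3700 N
  Ry@0 = -1877.4947 N
  Ry@2 = +6289.9747 N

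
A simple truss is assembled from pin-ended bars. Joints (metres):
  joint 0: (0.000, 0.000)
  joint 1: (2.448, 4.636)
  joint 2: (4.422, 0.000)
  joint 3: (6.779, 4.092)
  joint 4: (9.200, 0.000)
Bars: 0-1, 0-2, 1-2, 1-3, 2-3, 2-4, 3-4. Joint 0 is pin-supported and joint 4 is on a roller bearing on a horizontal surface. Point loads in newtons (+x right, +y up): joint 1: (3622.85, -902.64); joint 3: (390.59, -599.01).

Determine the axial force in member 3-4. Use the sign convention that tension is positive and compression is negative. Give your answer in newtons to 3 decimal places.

N=5 nodes, M=7 members, R=3 reactions → 2N=10, M+R=10
member 0 (0-1): L=5.2426, (cx,cy)=(0.4669,0.8843)
member 1 (0-2): L=4.4220, (cx,cy)=(1.0000,0.0000)
member 2 (1-2): L=5.0388, (cx,cy)=(0.3918,-0.9201)
member 3 (1-3): L=4.3650, (cx,cy)=(0.9922,-0.1246)
member 4 (2-3): L=4.7223, (cx,cy)=(0.4991,0.8665)
member 5 (2-4): L=4.7780, (cx,cy)=(1.0000,0.0000)
member 6 (3-4): L=4.7545, (cx,cy)=(0.5092,-0.8607)
solve A·x = −loads:
  F[0-1] = +1333.5455 N (tension)
  F[0-2] = +3390.7530 N (tension)
  F[1-2] = -1957.8841 N (compression)
  F[1-3] = -2250.6845 N (compression)
  F[2-3] = +2078.8449 N (tension)
  F[2-4] = +1586.1271 N (tension)
  F[3-4] = -3114.9582 N (compression)
  Rx@0 = -4013.4400 N
  Ry@0 = -1179.2390 N
  Ry@4 = +2680.8890 N

-3114.958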